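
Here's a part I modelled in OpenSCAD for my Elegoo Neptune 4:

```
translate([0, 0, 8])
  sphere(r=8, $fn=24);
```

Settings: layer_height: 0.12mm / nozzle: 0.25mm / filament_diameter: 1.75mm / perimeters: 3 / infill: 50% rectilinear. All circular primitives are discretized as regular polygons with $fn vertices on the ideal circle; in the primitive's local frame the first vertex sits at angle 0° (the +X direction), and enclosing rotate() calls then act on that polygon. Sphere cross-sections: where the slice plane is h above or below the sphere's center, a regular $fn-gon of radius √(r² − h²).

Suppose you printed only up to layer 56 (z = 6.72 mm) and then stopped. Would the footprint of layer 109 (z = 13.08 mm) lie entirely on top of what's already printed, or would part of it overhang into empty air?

Compare the two slices. At z = 6.72: the r=8 sphere contributes a regular 24-gon of circumradius √(8²−1.28²) = 7.897 (area = (24/2)·7.897²·sin(360°/24) = 193.68 mm²). At z = 13.08: the sphere: section is a regular 24-gon, circumradius = √(r²−h²) = √(8²−5.08²) = 6.180 (area = (24/2)·6.180²·sin(360°/24) = 118.62 mm²). Checking containment: the cross-section at z = 13.08 is a subset of the cross-section at z = 6.72.

entirely on top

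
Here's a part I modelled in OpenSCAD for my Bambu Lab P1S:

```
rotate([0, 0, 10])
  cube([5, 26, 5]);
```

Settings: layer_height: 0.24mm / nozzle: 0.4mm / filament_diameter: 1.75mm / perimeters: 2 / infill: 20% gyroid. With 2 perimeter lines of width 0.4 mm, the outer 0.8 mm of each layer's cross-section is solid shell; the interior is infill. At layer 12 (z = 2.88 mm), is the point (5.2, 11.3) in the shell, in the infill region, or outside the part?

outside

At z = 2.88 mm: the cube (footprint 5×26) is included at this height; (whole slice rotated 10° about Z — lengths, areas and connectivity unchanged). Overall, the cross-section is a single solid region. Undo the 10° rotation: the query point maps to (7.083, 10.225) in the un-rotated model frame. The nearest boundary edge runs (5.00, 0.00)→(5.00, 26.00); distance from the point to it = 2.08 mm. The point is not inside any of the regions above, so it lies outside the cross-section (2.08 mm from the nearest boundary).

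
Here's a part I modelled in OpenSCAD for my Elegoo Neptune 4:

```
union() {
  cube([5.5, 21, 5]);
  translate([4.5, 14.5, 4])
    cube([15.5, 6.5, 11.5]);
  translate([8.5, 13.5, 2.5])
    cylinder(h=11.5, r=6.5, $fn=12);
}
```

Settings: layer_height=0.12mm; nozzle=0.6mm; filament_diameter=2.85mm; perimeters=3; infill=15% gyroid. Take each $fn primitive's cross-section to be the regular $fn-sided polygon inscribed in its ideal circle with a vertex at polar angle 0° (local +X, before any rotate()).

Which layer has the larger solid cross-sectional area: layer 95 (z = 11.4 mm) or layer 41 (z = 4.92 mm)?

layer 41 (z = 4.92 mm)

Layer 95 (z = 11.4): the cube is absent (z outside [0, 5]); the cube at (4.5, 14.5) (footprint 15.5×6.5) is included at this height (area 100.75 mm²); the r=6.5 cylinder at (8.5, 13.5) contributes a regular 12-gon of circumradius 6.5 (area = (12/2)·6.500²·sin(360°/12) = 126.75 mm²); Taking the union: the regions partially overlap — summed areas 227.50 mm² minus the doubly-counted overlap 44.97 mm² gives 182.53 mm² — area = 182.53 mm². So its area = 182.53 mm². Layer 41 (z = 4.92): the 5.5×21 cube contributes its full rectangle (area 115.50 mm²); the cube at (4.5, 14.5) is present — its section is the full 15.5×6.5 rectangle (area 100.75 mm²); the cylinder at (8.5, 13.5): section is a regular 12-gon, circumradius r=6.5 (area = (12/2)·6.500²·sin(360°/12) = 126.75 mm²); Merging all regions: the regions partially overlap — summed areas 343.00 mm² minus the doubly-counted overlap 73.90 mm² gives 269.10 mm² — area = 269.10 mm². So its area = 269.10 mm². Layer 41 is larger (269.10 vs 182.53 mm²).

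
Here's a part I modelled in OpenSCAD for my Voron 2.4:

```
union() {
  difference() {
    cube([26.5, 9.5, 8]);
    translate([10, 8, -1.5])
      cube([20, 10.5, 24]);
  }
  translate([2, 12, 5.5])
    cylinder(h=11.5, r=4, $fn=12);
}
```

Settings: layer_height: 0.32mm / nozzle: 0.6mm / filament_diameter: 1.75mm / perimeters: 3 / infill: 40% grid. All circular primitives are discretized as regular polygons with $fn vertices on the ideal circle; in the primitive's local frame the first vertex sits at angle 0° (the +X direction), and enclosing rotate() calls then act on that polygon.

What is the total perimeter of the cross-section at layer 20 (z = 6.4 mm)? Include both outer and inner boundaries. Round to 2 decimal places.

At z = 6.4 mm: the cube (footprint 26.5×9.5) is included at this height (perimeter 72.00 mm); the cube at (10, 8) (footprint 20×10.5) is included at this height (perimeter 61.00 mm); After the difference (first − rest): starting from the 26.5×9.5 cube, the 20×10.5 cube at (10, 8) partially overlaps it — only the 24.75 mm² overlap (of its 210.00 mm²) is removed, clipping the outline — boundary = 72.00 mm; the r=4 cylinder at (2, 12) gives a regular 12-gon of circumradius 4 (constant along its height) (perimeter = 2·12·4.000·sin(180°/12) = 24.85 mm); Taking the union: the regions partially overlap (shared area 5.39 mm²), so the edge portions inside another operand are dropped and the merged outline is re-measured after clipping — boundary = 85.41 mm. Overall, the cross-section is a single solid region. Total boundary length (outer) = 85.41 mm.

85.41 mm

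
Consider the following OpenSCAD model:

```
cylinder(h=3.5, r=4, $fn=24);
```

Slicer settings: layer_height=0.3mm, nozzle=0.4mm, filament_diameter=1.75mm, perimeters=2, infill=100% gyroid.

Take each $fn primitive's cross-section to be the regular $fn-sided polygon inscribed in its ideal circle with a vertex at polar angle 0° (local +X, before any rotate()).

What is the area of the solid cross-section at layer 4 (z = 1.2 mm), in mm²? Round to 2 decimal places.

49.69 mm²

At z = 1.2 mm: the r=4 cylinder gives a regular 24-gon of circumradius 4 (constant along its height) (area = (24/2)·4.000²·sin(360°/24) = 49.69 mm²). Overall, the cross-section is a single solid region. Net area = 49.69 mm².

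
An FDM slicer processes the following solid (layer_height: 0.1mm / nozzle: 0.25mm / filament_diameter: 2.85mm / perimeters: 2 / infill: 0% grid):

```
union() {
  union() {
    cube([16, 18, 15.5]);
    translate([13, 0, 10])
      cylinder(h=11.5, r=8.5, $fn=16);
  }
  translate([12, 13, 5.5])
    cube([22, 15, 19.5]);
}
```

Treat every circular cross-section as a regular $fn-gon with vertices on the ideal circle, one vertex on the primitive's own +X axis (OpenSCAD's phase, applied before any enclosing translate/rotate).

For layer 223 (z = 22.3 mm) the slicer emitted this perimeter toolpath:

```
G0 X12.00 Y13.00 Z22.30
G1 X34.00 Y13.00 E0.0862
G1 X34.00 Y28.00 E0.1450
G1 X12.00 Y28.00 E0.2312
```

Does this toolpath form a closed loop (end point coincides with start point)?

Start point (G0): (12.00, 13.00). End point (last G1): the path does not return to the start — open.

no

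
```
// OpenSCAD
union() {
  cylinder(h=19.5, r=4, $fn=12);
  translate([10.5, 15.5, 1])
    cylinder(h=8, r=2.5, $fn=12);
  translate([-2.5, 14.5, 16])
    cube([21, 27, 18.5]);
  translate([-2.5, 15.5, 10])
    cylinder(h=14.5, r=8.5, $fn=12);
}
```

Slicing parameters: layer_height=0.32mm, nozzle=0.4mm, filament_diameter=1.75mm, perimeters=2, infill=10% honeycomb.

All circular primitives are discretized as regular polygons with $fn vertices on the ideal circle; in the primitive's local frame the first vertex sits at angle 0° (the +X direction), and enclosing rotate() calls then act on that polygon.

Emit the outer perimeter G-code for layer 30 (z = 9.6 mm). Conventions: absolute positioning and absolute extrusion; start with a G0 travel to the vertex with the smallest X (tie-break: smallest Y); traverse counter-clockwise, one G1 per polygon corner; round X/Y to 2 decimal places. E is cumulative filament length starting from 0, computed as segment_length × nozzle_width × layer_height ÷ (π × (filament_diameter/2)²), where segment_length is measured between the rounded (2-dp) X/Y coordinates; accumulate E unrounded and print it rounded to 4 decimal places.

G0 X-4.00 Y0.00 Z9.60
G1 X-3.46 Y-2.00 E0.1102
G1 X-2.00 Y-3.46 E0.2201
G1 X0.00 Y-4.00 E0.3304
G1 X2.00 Y-3.46 E0.4406
G1 X3.46 Y-2.00 E0.5505
G1 X4.00 Y0.00 E0.6607
G1 X3.46 Y2.00 E0.7710
G1 X2.00 Y3.46 E0.8809
G1 X0.00 Y4.00 E0.9911
G1 X-2.00 Y3.46 E1.1013
G1 X-3.46 Y2.00 E1.2112
G1 X-4.00 Y0.00 E1.3215

At z = 9.6 mm: the cylinder: section is a regular 12-gon, circumradius r=4; the cylinder at (10.5, 15.5) is not intersected at this z (z outside [1, 9]); the cube at (-2.5, 14.5) is not intersected at this z (z outside [16, 34.5]); the cylinder at (-2.5, 15.5) is absent (z outside [10, 24.5]); Merging all regions: only the r=4 cylinder is present, so the union is just that shape — 1 connected region. The outline is a single polygon with 12 vertices. Extrusion per mm of travel: 0.4 × 0.32 / (π × 0.875²) = 0.053216. Accumulating E over each segment gives final E = 1.3215.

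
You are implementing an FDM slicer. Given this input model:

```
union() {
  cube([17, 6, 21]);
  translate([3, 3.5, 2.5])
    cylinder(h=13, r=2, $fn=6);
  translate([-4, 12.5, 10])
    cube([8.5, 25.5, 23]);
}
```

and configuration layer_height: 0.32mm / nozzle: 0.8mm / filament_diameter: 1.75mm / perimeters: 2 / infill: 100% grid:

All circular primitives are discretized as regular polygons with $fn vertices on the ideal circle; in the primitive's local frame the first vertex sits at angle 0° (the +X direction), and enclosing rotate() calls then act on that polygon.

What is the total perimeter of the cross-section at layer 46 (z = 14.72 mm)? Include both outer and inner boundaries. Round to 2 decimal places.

114.00 mm

At z = 14.72 mm: the cube (footprint 17×6) is included at this height (perimeter 46.00 mm); the r=2 cylinder at (3, 3.5) contributes a regular 6-gon of circumradius 2 (perimeter = 2·6·2.000·sin(180°/6) = 12.00 mm); the cube at (-4, 12.5) is present — its section is the full 8.5×25.5 rectangle (perimeter 68.00 mm); Merging all regions: the regions partially overlap (shared area 10.39 mm²), so the edge portions inside another operand are dropped and the merged outline is re-measured after clipping — boundary = 114.00 mm. Overall, the cross-section has 2 separate islands. Total boundary length (outer) = 114.00 mm.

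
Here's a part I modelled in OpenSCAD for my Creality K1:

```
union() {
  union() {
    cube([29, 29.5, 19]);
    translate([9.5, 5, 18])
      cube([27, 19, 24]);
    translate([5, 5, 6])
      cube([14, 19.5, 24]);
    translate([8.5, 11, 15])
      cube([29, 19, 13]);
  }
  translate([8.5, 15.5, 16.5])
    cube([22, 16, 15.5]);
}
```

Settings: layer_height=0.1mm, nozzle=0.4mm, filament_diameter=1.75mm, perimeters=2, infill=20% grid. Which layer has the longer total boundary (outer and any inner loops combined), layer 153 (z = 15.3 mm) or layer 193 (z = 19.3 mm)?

Layer 153 (z = 15.3): the cube (footprint 29×29.5) is included at this height (perimeter 117.00 mm); the cube at (9.5, 5) is not intersected at this z (z outside [18, 42]); the cube at (5, 5) (footprint 14×19.5) is included at this height (perimeter 67.00 mm); the cube at (8.5, 11) is present — its section is the full 29×19 rectangle (perimeter 96.00 mm); Taking the union: the regions partially overlap (shared area 652.25 mm²), so the edge portions inside another operand are dropped and the merged outline is re-measured after clipping — boundary = 135.00 mm; the cube at (8.5, 15.5) is absent (z outside [16.5, 32]); Combining (union): only that combined region is present, so the union is just that shape — boundary = 135.00 mm. So its perimeter = 135.00 mm. Layer 193 (z = 19.3): the cube does not reach this height (z outside [0, 19]); the cube at (9.5, 5) (footprint 27×19) is included at this height (perimeter 92.00 mm); the 14×19.5 cube at (5, 5) contributes its full rectangle (perimeter 67.00 mm); the cube at (8.5, 11) (footprint 29×19) is included at this height (perimeter 96.00 mm); Taking the union: the regions partially overlap (shared area 549.75 mm²), so the edge portions inside another operand are dropped and the merged outline is re-measured after clipping — boundary = 115.00 mm; the cube at (8.5, 15.5) (footprint 22×16) is included at this height (perimeter 76.00 mm); Taking the union: the regions partially overlap (shared area 319.00 mm²), so the edge portions inside another operand are dropped and the merged outline is re-measured after clipping — boundary = 118.00 mm. So its perimeter = 118.00 mm. Layer 153 is larger (135.00 vs 118.00 mm).

layer 153 (z = 15.3 mm)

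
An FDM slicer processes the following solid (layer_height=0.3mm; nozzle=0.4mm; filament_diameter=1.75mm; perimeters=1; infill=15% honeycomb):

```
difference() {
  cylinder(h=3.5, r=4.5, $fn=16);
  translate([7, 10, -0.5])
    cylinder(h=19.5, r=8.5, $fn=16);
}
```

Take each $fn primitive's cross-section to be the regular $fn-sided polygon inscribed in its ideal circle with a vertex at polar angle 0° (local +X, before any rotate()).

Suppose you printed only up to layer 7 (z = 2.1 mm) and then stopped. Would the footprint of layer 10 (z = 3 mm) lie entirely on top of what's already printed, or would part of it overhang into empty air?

entirely on top

Compare the two slices. At z = 2.1: the r=4.5 cylinder gives a regular 16-gon of circumradius 4.5 (constant along its height) (area = (16/2)·4.500²·sin(360°/16) = 61.99 mm²); the r=8.5 cylinder at (7, 10) contributes a regular 16-gon of circumradius 8.5 (area = (16/2)·8.500²·sin(360°/16) = 221.19 mm²); Taking the first minus the rest: starting from the r=4.5 cylinder (61.99 mm²), the r=8.5 cylinder at (7, 10) partially overlaps it — only the 1.61 mm² overlap (of its 221.19 mm²) is removed, clipping the outline — area = 60.39 mm². At z = 3: the r=4.5 cylinder contributes a regular 16-gon of circumradius 4.5 (area = (16/2)·4.500²·sin(360°/16) = 61.99 mm²); the r=8.5 cylinder at (7, 10) contributes a regular 16-gon of circumradius 8.5 (area = (16/2)·8.500²·sin(360°/16) = 221.19 mm²); After the difference (first − rest): starting from the r=4.5 cylinder (61.99 mm²), the r=8.5 cylinder at (7, 10) partially overlaps it — only the 1.61 mm² overlap (of its 221.19 mm²) is removed, clipping the outline — area = 60.39 mm². Checking containment: the cross-section at z = 3 is a subset of the cross-section at z = 2.1.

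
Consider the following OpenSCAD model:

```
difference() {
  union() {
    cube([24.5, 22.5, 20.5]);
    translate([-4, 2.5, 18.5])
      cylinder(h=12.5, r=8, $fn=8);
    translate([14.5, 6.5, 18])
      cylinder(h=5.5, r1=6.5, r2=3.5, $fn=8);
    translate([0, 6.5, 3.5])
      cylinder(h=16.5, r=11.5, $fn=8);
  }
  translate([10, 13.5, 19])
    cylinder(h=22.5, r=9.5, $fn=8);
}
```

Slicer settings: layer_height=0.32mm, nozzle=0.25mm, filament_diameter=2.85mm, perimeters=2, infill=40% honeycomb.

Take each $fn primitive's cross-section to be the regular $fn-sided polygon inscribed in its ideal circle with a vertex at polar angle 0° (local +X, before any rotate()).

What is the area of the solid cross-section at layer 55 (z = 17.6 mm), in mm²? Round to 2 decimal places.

At z = 17.6 mm: the 24.5×22.5 cube contributes its full rectangle (area 551.25 mm²); the cylinder at (-4, 2.5) is absent (z outside [18.5, 31]); the cone at (14.5, 6.5) is absent (z outside [18, 23.5]); the r=11.5 cylinder at (0, 6.5) gives a regular 8-gon of circumradius 11.5 (constant along its height) (area = (8/2)·11.500²·sin(360°/8) = 374.06 mm²); Taking the union: the regions partially overlap — summed areas 925.31 mm² minus the doubly-counted overlap 159.51 mm² gives 765.79 mm² — area = 765.79 mm²; the cylinder at (10, 13.5) does not reach this height (z outside [19, 41.5]); After the difference (first − rest): none of the subtracted shapes is present at this height, so the result so far is unchanged — area = 765.79 mm². Overall, the cross-section is a single solid region. Net area = 765.79 mm².

765.79 mm²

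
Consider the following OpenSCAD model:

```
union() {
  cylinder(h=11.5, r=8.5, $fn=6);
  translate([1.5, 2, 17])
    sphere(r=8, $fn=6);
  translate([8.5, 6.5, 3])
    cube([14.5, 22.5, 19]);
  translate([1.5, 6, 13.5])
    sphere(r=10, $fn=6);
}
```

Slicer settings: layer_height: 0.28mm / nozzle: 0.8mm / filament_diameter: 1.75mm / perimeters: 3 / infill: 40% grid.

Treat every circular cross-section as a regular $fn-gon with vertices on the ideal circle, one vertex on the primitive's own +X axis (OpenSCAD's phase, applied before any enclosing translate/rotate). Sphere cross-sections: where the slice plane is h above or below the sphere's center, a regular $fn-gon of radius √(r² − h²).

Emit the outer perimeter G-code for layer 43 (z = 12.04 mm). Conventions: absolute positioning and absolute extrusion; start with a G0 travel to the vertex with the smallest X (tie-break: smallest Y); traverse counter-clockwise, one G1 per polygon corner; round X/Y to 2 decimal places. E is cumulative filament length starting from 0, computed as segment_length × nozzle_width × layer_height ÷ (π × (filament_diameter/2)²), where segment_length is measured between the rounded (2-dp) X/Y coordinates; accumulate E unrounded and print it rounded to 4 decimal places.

At z = 12.04 mm: the cylinder is absent (z outside [0, 11.5]); the r=8 sphere at (1.5, 2) slices to a regular 6-gon of circumradius 6.277 (√(r²−h²) with h=4.96 from center); the cube at (8.5, 6.5) is present — its section is the full 14.5×22.5 rectangle; the r=10 sphere at (1.5, 6) slices to a regular 6-gon of circumradius 9.893 (√(r²−h²) with h=1.46 from center); Combining (union): the regions partially overlap (shared area 102.35 mm²), so overlapping operands fuse into one piece — 1 connected region. The outline is a single polygon with 15 vertices. Extrusion per mm of travel: 0.8 × 0.28 / (π × 0.875²) = 0.093128. Accumulating E over each segment gives final E = 11.3671.

G0 X-8.39 Y6.00 Z12.04
G1 X-3.45 Y-2.57 E0.9212
G1 X-2.14 Y-2.57 E1.0432
G1 X-1.64 Y-3.44 E1.1367
G1 X4.64 Y-3.44 E1.7215
G1 X5.14 Y-2.57 E1.8150
G1 X6.45 Y-2.57 E1.9370
G1 X11.39 Y6.00 E2.8582
G1 X11.10 Y6.50 E2.9120
G1 X23.00 Y6.50 E4.0202
G1 X23.00 Y29.00 E6.1156
G1 X8.50 Y29.00 E7.4660
G1 X8.50 Y11.01 E9.1413
G1 X6.45 Y14.57 E9.5239
G1 X-3.45 Y14.57 E10.4459
G1 X-8.39 Y6.00 E11.3671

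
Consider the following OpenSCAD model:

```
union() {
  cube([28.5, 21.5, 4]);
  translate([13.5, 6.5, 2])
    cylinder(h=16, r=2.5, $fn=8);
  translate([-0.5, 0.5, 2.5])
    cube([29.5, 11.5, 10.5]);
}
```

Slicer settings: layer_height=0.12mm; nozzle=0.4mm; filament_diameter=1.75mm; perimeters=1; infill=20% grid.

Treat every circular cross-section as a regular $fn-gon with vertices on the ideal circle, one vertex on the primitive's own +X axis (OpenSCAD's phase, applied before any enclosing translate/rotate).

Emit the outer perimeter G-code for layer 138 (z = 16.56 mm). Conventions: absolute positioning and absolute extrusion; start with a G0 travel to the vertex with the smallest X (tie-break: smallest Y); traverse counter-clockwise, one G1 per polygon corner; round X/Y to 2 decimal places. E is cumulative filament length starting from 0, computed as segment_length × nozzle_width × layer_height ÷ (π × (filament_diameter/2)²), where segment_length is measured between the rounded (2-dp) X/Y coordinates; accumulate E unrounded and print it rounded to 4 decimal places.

At z = 16.56 mm: the cube is absent (z outside [0, 4]); the r=2.5 cylinder at (13.5, 6.5) gives a regular 8-gon of circumradius 2.5 (constant along its height); the cube at (-0.5, 0.5) does not reach this height (z outside [2.5, 13]); Merging all regions: only the r=2.5 cylinder at (13.5, 6.5) is present, so the union is just that shape — 1 connected region. The outline is a single polygon with 8 vertices. Extrusion per mm of travel: 0.4 × 0.12 / (π × 0.875²) = 0.019956. Accumulating E over each segment gives final E = 0.3057.

G0 X11.00 Y6.50 Z16.56
G1 X11.73 Y4.73 E0.0382
G1 X13.50 Y4.00 E0.0764
G1 X15.27 Y4.73 E0.1146
G1 X16.00 Y6.50 E0.1528
G1 X15.27 Y8.27 E0.1910
G1 X13.50 Y9.00 E0.2293
G1 X11.73 Y8.27 E0.2675
G1 X11.00 Y6.50 E0.3057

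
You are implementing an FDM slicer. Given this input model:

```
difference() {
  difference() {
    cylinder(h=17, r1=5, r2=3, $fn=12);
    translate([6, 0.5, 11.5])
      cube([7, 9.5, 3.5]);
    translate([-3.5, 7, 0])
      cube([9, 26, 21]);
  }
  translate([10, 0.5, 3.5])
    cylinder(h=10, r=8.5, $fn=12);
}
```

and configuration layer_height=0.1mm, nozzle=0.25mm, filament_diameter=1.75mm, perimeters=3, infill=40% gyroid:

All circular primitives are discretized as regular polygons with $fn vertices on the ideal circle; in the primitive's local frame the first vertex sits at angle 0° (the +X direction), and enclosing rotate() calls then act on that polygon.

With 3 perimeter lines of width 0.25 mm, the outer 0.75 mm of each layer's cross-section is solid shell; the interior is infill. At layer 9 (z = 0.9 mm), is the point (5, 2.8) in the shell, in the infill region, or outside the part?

At z = 0.9 mm: the cone: at t=0.053 of its height the radius interpolates to r₁+(r₂−r₁)t = 4.894, giving a regular 12-gon of that circumradius; the cube at (6, 0.5) is absent (z outside [11.5, 15]); the cube at (-3.5, 7) (footprint 9×26) is included at this height; Taking the first minus the rest: starting from the cone, the 9×26 cube at (-3.5, 7) misses the remaining region (no effect) — 1 connected region; the cylinder at (10, 0.5) is absent (z outside [3.5, 13.5]); After the difference (first − rest): none of the subtracted shapes is present at this height, so the result so far is unchanged — 1 connected region. Overall, the cross-section is a single solid region. The nearest boundary edge runs (2.45, 4.24)→(4.24, 2.45); distance from the point to it = 0.84 mm. The point is not inside any of the regions above, so it lies outside the cross-section (0.84 mm from the nearest boundary).

outside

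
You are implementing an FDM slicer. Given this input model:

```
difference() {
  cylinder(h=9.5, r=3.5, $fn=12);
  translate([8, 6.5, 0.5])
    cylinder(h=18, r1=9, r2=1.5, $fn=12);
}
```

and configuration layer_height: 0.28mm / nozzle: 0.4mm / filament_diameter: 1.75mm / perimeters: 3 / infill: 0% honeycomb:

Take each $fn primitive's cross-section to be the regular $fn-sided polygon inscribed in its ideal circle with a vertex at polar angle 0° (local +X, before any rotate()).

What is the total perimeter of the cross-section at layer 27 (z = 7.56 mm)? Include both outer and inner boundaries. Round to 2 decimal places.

At z = 7.56 mm: the cylinder: section is a regular 12-gon, circumradius r=3.5 (perimeter = 2·12·3.500·sin(180°/12) = 21.74 mm); the cone at (8, 6.5) contributes a regular 12-gon of circumradius 6.058 (interpolated between r1=9 and r2=1.5 at t=0.392) (perimeter = 2·12·6.058·sin(180°/12) = 37.63 mm); After the difference (first − rest): starting from the r=3.5 cylinder, the cone at (8, 6.5) misses the remaining region (no effect) — boundary = 21.74 mm. Overall, the cross-section is a single solid region. Total boundary length (outer) = 21.74 mm.

21.74 mm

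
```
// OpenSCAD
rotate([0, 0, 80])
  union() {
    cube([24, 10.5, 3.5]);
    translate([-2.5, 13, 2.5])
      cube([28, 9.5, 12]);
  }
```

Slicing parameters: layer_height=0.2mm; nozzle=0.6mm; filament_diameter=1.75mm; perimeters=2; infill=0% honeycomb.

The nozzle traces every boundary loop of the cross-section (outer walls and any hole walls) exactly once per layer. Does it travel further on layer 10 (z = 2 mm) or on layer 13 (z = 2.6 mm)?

layer 13 (z = 2.6 mm)

Layer 10 (z = 2): the cube (footprint 24×10.5) is included at this height (perimeter 69.00 mm); the cube at (-2.5, 13) is not intersected at this z (z outside [2.5, 14.5]); Taking the union: only the 24×10.5 cube is present, so the union is just that shape — boundary = 69.00 mm; (whole slice rotated 80° about Z — lengths, areas and connectivity unchanged). So its perimeter = 69.00 mm. Layer 13 (z = 2.6): the 24×10.5 cube contributes its full rectangle (perimeter 69.00 mm); the cube at (-2.5, 13) (footprint 28×9.5) is included at this height (perimeter 75.00 mm); Merging all regions: the 2 present regions are separate (no shared area or edge), so areas and boundary lengths simply add and each stays a separate island — boundary = 144.00 mm; (whole slice rotated 80° about Z — lengths, areas and connectivity unchanged). So its perimeter = 144.00 mm. Layer 13 is larger (144.00 vs 69.00 mm).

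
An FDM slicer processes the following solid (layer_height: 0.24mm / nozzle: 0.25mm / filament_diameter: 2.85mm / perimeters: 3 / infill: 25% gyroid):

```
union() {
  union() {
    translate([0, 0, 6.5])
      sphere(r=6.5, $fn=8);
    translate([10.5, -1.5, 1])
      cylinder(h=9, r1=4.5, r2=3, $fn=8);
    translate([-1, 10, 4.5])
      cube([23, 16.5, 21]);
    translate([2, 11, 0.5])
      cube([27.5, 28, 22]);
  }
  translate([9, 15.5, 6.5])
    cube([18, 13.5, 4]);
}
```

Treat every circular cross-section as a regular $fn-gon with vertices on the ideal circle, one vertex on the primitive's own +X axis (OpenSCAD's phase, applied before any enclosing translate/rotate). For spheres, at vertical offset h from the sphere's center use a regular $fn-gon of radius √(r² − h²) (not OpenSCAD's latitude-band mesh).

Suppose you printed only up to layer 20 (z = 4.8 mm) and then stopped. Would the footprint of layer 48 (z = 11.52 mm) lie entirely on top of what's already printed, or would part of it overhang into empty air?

entirely on top

Compare the two slices. At z = 4.8: the r=6.5 sphere contributes a regular 8-gon of circumradius √(6.5²−1.7²) = 6.274 (area = (8/2)·6.274²·sin(360°/8) = 111.33 mm²); the cone at (10.5, -1.5) (r1=4.5→r2=3) has section circumradius 3.867 here — a regular 8-gon (area = (8/2)·3.867²·sin(360°/8) = 42.29 mm²); the cube at (-1, 10) is present — its section is the full 23×16.5 rectangle (area 379.50 mm²); the 27.5×28 cube at (2, 11) contributes its full rectangle (area 770.00 mm²); Taking the union: the regions partially overlap — summed areas 1303.12 mm² minus the doubly-counted overlap 310.00 mm² gives 993.12 mm² — area = 993.12 mm²; the cube at (9, 15.5) does not reach this height (z outside [6.5, 10.5]); Taking the union: only that combined region is present, so the union is just that shape — area = 993.12 mm². At z = 11.52: the r=6.5 sphere contributes a regular 8-gon of circumradius √(6.5²−5.02²) = 4.129 (area = (8/2)·4.129²·sin(360°/8) = 48.22 mm²); the cone at (10.5, -1.5) is absent (z outside [1, 10]); the 23×16.5 cube at (-1, 10) contributes its full rectangle (area 379.50 mm²); the cube at (2, 11) (footprint 27.5×28) is included at this height (area 770.00 mm²); Merging all regions: the regions partially overlap — summed areas 1197.72 mm² minus the doubly-counted overlap 310.00 mm² gives 887.72 mm² — area = 887.72 mm²; the cube at (9, 15.5) is absent (z outside [6.5, 10.5]); Combining (union): only the result so far is present, so the union is just that shape — area = 887.72 mm². Checking containment: the cross-section at z = 11.52 is a subset of the cross-section at z = 4.8.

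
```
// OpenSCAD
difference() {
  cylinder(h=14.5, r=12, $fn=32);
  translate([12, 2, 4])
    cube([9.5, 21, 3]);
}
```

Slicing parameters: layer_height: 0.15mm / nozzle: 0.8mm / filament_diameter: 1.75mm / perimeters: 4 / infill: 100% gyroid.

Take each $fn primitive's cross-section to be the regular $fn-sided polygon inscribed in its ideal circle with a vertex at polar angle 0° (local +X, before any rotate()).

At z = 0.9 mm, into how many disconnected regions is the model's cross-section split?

1

At z = 0.9 mm: the r=12 cylinder gives a regular 32-gon of circumradius 12 (constant along its height); the cube at (12, 2) is not intersected at this z (z outside [4, 7]); Taking the first minus the rest: none of the subtracted shapes is present at this height, so the r=12 cylinder is unchanged — 1 connected region. The result has 1 disconnected region.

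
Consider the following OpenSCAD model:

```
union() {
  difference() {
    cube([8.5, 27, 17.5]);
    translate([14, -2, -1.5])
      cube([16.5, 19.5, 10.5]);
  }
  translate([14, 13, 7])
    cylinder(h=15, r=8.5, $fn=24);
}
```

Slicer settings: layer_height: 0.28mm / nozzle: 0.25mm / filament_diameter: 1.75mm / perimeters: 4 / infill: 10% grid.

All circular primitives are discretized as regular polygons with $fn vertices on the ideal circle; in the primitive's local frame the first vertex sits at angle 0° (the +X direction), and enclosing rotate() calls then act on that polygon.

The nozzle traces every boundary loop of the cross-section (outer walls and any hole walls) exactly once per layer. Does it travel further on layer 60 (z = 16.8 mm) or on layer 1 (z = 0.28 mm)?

Layer 60 (z = 16.8): the cube (footprint 8.5×27) is included at this height (perimeter 71.00 mm); the cube at (14, -2) does not reach this height (z outside [-1.5, 9]); Taking the first minus the rest: none of the subtracted shapes is present at this height, so the 8.5×27 cube is unchanged — boundary = 71.00 mm; the r=8.5 cylinder at (14, 13) gives a regular 24-gon of circumradius 8.5 (constant along its height) (perimeter = 2·24·8.500·sin(180°/24) = 53.25 mm); Taking the union: the regions partially overlap (shared area 26.31 mm²), so the edge portions inside another operand are dropped and the merged outline is re-measured after clipping — boundary = 96.85 mm. So its perimeter = 96.85 mm. Layer 1 (z = 0.28): the cube (footprint 8.5×27) is included at this height (perimeter 71.00 mm); the 16.5×19.5 cube at (14, -2) contributes its full rectangle (perimeter 72.00 mm); Subtracting the remaining from the first: starting from the 8.5×27 cube, the 16.5×19.5 cube at (14, -2) misses the remaining region (no effect) — boundary = 71.00 mm; the cylinder at (14, 13) is absent (z outside [7, 22]); Taking the union: only the result so far is present, so the union is just that shape — boundary = 71.00 mm. So its perimeter = 71.00 mm. Layer 60 is larger (96.85 vs 71.00 mm).

layer 60 (z = 16.8 mm)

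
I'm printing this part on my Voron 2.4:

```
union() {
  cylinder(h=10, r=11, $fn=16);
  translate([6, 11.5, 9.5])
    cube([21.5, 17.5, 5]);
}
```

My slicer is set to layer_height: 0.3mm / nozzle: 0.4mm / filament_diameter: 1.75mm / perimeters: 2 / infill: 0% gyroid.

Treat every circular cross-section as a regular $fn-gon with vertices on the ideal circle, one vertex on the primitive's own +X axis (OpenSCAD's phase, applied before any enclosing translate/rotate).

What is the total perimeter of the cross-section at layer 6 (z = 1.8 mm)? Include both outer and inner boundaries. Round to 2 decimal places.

At z = 1.8 mm: the r=11 cylinder contributes a regular 16-gon of circumradius 11 (perimeter = 2·16·11.000·sin(180°/16) = 68.67 mm); the cube at (6, 11.5) does not reach this height (z outside [9.5, 14.5]); Merging all regions: only the r=11 cylinder is present, so the union is just that shape — boundary = 68.67 mm. Overall, the cross-section is a single solid region. Total boundary length (outer) = 68.67 mm.

68.67 mm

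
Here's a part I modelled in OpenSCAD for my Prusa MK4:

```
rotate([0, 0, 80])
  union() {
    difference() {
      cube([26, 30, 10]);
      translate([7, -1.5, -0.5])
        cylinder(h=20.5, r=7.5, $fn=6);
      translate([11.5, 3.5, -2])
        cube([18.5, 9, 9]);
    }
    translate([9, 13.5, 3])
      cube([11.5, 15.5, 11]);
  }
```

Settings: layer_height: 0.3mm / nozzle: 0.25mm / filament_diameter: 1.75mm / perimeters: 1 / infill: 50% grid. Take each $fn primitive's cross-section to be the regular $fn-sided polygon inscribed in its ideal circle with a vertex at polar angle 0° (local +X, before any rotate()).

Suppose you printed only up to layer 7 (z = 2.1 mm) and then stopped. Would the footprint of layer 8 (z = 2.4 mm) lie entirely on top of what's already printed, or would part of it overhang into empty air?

Compare the two slices. At z = 2.1: the cube is present — its section is the full 26×30 rectangle (area 780.00 mm²); the r=7.5 cylinder at (7, -1.5) contributes a regular 6-gon of circumradius 7.5 (area = (6/2)·7.500²·sin(360°/6) = 146.14 mm²); the 18.5×9 cube at (11.5, 3.5) contributes its full rectangle (area 166.50 mm²); After the difference (first − rest): starting from the 26×30 cube (780.00 mm²), the r=7.5 cylinder at (7, -1.5) partially overlaps it — only the 51.87 mm² overlap (of its 146.14 mm²) is removed, clipping the outline; the 18.5×9 cube at (11.5, 3.5) partially overlaps it — only the 130.49 mm² overlap (of its 166.50 mm²) is removed, clipping the outline — area = 597.64 mm²; the cube at (9, 13.5) is absent (z outside [3, 14]); Merging all regions: only that combined region is present, so the union is just that shape — area = 597.64 mm²; (rotated 80° about Z; rotation is an isometry so areas/perimeters/island counts are preserved). At z = 2.4: the cube is present — its section is the full 26×30 rectangle (area 780.00 mm²); the cylinder at (7, -1.5): section is a regular 6-gon, circumradius r=7.5 (area = (6/2)·7.500²·sin(360°/6) = 146.14 mm²); the cube at (11.5, 3.5) is present — its section is the full 18.5×9 rectangle (area 166.50 mm²); Subtracting the remaining from the first: starting from the 26×30 cube (780.00 mm²), the r=7.5 cylinder at (7, -1.5) partially overlaps it — only the 51.87 mm² overlap (of its 146.14 mm²) is removed, clipping the outline; the 18.5×9 cube at (11.5, 3.5) partially overlaps it — only the 130.49 mm² overlap (of its 166.50 mm²) is removed, clipping the outline — area = 597.64 mm²; the cube at (9, 13.5) does not reach this height (z outside [3, 14]); Merging all regions: only that combined region is present, so the union is just that shape — area = 597.64 mm²; (rotated 80° about Z; rotation is an isometry so areas/perimeters/island counts are preserved). Checking containment: the cross-section at z = 2.4 is a subset of the cross-section at z = 2.1.

entirely on top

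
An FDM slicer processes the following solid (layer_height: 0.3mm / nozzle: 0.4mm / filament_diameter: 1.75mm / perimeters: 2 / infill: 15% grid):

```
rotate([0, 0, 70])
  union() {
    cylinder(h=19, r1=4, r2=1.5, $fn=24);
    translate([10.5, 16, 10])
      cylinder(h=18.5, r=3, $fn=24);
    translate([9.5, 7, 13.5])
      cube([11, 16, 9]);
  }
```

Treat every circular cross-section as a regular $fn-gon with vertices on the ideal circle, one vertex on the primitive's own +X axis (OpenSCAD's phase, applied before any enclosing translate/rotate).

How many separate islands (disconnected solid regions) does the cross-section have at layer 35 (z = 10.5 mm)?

At z = 10.5 mm: the cone: at t=0.553 of its height the radius interpolates to r₁+(r₂−r₁)t = 2.618, giving a regular 24-gon of that circumradius; the r=3 cylinder at (10.5, 16) gives a regular 24-gon of circumradius 3 (constant along its height); the cube at (9.5, 7) is not intersected at this z (z outside [13.5, 22.5]); Taking the union: the 2 present regions are separate (no shared area or edge), so areas and boundary lengths simply add and each stays a separate island — 2 connected regions; (whole slice rotated 70° about Z — lengths, areas and connectivity unchanged). Overall, the cross-section has 2 separate islands. Island count = 2.

2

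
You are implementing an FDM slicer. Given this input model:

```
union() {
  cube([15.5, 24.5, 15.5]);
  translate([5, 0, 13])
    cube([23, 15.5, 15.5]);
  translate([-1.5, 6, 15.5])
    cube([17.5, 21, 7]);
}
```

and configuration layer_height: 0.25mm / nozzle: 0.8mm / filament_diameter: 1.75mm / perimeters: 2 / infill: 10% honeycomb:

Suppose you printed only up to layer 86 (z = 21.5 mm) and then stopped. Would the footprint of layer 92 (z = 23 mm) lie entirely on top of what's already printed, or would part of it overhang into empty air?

Compare the two slices. At z = 21.5: the cube is not intersected at this z (z outside [0, 15.5]); the cube at (5, 0) (footprint 23×15.5) is included at this height (area 356.50 mm²); the 17.5×21 cube at (-1.5, 6) contributes its full rectangle (area 367.50 mm²); Taking the union: the regions partially overlap — summed areas 724.00 mm² minus the doubly-counted overlap 104.50 mm² gives 619.50 mm² — area = 619.50 mm². At z = 23: the cube is not intersected at this z (z outside [0, 15.5]); the cube at (5, 0) (footprint 23×15.5) is included at this height (area 356.50 mm²); the cube at (-1.5, 6) is not intersected at this z (z outside [15.5, 22.5]); Combining (union): only the 23×15.5 cube at (5, 0) is present, so the union is just that shape — area = 356.50 mm². Checking containment: the cross-section at z = 23 is a subset of the cross-section at z = 21.5.

entirely on top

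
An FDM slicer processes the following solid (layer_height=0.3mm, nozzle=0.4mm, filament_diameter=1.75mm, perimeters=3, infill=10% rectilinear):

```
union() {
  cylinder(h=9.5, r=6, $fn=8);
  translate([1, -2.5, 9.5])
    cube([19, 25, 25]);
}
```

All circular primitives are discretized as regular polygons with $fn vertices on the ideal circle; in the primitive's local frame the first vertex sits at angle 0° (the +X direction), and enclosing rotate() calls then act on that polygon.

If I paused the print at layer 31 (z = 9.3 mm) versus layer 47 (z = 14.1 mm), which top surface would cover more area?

Layer 31 (z = 9.3): the r=6 cylinder gives a regular 8-gon of circumradius 6 (constant along its height) (area = (8/2)·6.000²·sin(360°/8) = 101.82 mm²); the cube at (1, -2.5) does not reach this height (z outside [9.5, 34.5]); Taking the union: only the r=6 cylinder is present, so the union is just that shape — area = 101.82 mm². So its area = 101.82 mm². Layer 47 (z = 14.1): the cylinder is absent (z outside [0, 9.5]); the cube at (1, -2.5) (footprint 19×25) is included at this height (area 475.00 mm²); Merging all regions: only the 19×25 cube at (1, -2.5) is present, so the union is just that shape — area = 475.00 mm². So its area = 475.00 mm². Layer 47 is larger (475.00 vs 101.82 mm²).

layer 47 (z = 14.1 mm)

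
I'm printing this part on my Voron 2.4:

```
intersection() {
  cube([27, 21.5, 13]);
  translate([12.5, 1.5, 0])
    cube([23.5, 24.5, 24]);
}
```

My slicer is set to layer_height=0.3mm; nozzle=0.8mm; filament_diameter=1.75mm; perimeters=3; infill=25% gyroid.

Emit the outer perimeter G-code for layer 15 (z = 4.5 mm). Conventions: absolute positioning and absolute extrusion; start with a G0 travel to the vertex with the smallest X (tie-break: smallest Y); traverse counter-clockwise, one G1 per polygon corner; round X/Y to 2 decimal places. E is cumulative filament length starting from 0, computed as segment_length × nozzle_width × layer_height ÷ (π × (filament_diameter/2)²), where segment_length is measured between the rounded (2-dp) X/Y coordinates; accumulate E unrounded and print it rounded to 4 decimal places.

G0 X12.50 Y1.50 Z4.50
G1 X27.00 Y1.50 E1.4468
G1 X27.00 Y21.50 E3.4424
G1 X12.50 Y21.50 E4.8892
G1 X12.50 Y1.50 E6.8848

At z = 4.5 mm: the 27×21.5 cube contributes its full rectangle; the cube at (12.5, 1.5) is present — its section is the full 23.5×24.5 rectangle; Taking the intersection: the 23.5×24.5 cube at (12.5, 1.5) partially overlaps the 27×21.5 cube; clipping to the common part keeps 290.00 mm² — 1 connected region. The outline is a single polygon with 4 vertices. Extrusion per mm of travel: 0.8 × 0.3 / (π × 0.875²) = 0.099780. Accumulating E over each segment gives final E = 6.8848.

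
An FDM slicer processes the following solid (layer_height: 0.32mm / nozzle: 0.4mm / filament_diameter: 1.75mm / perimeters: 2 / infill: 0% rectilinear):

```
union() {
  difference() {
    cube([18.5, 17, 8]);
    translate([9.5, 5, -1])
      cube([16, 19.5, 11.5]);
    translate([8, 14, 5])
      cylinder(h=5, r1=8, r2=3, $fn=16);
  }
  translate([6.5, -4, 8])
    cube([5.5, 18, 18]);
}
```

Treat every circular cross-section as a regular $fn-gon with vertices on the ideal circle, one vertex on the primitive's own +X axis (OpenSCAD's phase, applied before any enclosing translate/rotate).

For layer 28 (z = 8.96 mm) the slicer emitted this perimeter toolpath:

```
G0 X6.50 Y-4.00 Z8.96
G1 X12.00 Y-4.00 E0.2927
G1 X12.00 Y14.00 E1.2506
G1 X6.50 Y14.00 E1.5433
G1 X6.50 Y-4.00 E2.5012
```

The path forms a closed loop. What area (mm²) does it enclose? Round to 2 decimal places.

Apply the shoelace formula to the sequence of (X, Y) vertices; enclosed area = 99.00 mm².

99.00 mm²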